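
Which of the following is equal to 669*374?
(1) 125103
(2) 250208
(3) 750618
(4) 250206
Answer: 4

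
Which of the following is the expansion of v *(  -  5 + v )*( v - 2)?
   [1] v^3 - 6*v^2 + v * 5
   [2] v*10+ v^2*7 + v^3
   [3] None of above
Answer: 3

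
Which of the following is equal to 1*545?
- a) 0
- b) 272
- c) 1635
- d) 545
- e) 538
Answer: d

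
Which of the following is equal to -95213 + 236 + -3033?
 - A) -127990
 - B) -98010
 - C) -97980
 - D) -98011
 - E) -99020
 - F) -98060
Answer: B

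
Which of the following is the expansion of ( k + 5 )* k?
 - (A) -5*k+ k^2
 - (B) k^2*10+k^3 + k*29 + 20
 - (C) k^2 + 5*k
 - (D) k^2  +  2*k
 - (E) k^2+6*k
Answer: C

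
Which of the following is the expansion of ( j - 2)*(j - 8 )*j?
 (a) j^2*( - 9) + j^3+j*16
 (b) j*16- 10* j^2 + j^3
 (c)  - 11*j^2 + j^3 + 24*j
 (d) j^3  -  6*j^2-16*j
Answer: b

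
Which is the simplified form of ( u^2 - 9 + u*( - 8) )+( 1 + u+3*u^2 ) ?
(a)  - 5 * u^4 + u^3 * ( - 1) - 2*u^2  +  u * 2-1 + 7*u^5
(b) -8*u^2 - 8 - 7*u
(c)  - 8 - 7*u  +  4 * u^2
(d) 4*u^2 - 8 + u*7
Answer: c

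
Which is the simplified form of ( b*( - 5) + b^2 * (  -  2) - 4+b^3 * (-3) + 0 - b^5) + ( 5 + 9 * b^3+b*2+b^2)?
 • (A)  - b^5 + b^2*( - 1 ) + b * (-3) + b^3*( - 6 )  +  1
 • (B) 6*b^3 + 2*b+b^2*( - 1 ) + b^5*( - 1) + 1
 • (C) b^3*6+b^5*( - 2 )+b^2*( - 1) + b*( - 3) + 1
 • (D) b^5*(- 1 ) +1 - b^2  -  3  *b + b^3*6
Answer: D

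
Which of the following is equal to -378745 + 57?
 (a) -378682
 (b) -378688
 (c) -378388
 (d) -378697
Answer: b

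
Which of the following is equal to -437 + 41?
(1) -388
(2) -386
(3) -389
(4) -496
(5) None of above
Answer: 5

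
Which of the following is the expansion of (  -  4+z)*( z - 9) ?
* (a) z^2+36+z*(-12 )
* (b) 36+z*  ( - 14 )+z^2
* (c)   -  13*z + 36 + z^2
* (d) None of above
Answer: c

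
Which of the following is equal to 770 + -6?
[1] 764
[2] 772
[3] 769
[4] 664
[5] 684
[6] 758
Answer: 1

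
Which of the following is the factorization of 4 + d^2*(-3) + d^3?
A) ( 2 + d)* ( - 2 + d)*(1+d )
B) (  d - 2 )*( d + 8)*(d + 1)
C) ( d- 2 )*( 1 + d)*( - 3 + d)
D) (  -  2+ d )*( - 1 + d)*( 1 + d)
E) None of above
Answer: E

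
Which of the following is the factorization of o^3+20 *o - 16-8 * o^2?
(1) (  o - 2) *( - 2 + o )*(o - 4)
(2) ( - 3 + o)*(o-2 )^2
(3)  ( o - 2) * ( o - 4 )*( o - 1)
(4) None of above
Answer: 1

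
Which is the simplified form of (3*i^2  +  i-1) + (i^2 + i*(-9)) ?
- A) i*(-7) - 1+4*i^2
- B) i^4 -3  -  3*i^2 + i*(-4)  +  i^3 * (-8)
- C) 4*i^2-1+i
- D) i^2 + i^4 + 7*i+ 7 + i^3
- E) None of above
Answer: E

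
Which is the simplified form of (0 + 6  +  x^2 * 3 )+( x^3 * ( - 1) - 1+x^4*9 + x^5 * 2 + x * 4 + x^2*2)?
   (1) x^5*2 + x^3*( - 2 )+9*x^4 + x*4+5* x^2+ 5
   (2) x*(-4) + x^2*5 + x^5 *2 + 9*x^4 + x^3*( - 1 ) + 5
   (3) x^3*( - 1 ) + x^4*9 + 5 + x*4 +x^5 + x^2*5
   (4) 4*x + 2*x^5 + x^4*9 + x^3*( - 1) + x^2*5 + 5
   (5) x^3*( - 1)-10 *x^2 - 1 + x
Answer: 4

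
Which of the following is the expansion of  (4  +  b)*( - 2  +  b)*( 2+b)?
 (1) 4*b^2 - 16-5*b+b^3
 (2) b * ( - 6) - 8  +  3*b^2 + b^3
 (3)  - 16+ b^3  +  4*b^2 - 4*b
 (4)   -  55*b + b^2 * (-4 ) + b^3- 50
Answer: 3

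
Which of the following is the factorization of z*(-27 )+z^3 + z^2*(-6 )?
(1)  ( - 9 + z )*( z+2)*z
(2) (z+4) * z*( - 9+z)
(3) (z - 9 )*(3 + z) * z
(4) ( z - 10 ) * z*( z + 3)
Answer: 3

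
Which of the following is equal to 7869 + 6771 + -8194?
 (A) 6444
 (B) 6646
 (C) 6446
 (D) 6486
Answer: C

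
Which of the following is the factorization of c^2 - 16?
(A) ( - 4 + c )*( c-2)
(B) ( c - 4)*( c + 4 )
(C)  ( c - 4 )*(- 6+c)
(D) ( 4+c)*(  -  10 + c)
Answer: B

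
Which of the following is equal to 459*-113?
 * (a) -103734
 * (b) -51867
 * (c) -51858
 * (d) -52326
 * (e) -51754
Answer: b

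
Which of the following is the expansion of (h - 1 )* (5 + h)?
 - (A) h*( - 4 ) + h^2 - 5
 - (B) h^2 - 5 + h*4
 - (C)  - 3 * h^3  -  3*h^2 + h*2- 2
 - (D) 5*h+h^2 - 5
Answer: B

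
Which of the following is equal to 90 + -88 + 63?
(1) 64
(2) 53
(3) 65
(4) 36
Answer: 3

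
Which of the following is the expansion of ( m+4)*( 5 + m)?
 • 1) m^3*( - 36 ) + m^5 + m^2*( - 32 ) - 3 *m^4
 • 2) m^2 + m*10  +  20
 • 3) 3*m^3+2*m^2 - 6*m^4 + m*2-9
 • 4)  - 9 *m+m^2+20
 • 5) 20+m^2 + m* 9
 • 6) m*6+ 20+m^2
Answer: 5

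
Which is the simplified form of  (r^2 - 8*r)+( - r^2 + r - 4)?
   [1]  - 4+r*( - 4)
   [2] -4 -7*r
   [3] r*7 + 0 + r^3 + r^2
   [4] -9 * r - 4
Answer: 2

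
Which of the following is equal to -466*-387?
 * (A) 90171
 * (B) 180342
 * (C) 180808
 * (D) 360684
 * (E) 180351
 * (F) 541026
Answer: B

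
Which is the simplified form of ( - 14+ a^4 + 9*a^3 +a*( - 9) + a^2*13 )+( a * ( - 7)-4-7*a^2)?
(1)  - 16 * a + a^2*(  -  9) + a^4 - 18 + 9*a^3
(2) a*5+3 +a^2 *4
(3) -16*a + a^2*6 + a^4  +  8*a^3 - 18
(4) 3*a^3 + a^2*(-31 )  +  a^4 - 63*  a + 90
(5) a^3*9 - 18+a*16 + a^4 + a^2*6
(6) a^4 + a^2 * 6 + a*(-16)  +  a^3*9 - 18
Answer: 6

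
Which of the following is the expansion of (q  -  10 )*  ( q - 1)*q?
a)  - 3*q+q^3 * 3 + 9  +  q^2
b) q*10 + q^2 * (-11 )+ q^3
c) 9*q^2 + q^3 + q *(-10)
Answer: b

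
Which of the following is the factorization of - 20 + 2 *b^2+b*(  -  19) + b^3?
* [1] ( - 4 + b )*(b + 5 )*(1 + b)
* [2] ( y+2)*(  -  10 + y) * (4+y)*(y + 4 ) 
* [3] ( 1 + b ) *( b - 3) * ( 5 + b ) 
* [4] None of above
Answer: 1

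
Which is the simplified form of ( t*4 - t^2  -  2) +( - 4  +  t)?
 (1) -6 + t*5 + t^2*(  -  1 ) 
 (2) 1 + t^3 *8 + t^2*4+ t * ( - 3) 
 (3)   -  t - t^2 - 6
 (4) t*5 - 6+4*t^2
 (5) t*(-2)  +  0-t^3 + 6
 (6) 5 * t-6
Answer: 1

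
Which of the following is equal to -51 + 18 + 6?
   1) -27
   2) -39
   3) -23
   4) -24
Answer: 1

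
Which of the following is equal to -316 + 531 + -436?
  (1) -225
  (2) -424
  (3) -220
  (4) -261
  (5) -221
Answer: 5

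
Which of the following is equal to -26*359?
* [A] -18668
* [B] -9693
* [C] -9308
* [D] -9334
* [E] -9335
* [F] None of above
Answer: D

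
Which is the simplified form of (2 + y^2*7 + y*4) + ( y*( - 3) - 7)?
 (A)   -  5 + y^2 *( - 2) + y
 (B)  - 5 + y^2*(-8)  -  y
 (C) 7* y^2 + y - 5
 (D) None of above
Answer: C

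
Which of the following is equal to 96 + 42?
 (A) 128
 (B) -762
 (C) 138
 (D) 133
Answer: C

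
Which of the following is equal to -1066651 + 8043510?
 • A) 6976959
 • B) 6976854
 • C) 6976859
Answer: C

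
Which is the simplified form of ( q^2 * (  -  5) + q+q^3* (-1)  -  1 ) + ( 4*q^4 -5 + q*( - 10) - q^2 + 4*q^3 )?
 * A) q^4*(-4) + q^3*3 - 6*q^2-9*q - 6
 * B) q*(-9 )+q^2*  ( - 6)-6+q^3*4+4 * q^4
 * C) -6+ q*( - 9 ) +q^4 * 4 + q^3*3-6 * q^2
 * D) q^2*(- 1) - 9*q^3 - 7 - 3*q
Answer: C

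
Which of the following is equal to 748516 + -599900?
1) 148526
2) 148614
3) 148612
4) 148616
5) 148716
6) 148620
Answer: 4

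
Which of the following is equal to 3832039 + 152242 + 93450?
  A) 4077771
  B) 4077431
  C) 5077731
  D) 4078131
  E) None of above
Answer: E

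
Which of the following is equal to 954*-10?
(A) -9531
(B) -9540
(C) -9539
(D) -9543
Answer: B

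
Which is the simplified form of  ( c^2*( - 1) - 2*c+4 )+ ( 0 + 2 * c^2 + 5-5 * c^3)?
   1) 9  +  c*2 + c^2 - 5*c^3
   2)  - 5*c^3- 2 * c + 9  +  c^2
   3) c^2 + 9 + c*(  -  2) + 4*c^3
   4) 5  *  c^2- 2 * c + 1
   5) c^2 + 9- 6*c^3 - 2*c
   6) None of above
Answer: 2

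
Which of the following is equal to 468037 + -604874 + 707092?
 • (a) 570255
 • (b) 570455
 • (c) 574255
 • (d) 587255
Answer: a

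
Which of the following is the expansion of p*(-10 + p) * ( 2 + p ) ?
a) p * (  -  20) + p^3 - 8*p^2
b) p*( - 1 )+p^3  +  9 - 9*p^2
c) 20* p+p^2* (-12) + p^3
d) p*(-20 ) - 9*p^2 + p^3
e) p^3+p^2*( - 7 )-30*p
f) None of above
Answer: a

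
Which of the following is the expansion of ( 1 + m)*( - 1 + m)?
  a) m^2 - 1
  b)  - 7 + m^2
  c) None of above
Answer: a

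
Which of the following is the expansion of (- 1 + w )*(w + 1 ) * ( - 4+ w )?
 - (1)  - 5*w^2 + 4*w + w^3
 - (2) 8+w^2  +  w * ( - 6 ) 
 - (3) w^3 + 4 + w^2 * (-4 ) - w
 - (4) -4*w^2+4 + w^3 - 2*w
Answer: 3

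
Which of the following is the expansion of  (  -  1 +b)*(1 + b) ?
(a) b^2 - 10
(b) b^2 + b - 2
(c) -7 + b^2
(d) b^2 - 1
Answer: d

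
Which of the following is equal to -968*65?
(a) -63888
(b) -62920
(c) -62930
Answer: b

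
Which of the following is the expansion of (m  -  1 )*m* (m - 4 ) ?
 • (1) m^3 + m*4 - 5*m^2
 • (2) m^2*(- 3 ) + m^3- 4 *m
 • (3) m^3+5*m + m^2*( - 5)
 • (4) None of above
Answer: 1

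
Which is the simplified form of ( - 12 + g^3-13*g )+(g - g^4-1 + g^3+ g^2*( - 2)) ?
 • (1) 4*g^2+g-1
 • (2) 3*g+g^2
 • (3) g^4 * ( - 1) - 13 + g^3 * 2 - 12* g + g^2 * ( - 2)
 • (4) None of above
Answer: 3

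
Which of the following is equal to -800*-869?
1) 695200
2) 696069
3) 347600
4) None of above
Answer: 1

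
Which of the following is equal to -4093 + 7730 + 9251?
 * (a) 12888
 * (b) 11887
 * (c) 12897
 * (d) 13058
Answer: a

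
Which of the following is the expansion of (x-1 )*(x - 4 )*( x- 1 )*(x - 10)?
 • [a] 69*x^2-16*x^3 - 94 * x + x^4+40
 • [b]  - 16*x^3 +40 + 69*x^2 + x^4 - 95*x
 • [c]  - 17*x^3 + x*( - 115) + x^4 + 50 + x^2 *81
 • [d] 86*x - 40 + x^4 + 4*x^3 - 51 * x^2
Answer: a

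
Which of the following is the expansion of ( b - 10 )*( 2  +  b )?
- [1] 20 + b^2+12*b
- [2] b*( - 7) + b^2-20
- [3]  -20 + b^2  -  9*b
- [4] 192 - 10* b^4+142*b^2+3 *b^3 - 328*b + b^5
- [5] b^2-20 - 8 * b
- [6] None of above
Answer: 5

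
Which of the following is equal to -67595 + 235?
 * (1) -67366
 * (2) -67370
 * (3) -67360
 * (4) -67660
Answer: 3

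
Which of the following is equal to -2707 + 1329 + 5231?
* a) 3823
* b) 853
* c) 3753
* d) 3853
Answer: d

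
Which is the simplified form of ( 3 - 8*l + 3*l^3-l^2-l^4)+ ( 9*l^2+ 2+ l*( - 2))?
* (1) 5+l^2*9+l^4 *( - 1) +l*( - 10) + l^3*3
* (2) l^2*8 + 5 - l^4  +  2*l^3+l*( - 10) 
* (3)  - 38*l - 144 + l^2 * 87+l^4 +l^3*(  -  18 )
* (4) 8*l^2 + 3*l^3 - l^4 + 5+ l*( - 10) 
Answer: 4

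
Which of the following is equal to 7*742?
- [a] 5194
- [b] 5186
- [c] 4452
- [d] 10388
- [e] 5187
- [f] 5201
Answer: a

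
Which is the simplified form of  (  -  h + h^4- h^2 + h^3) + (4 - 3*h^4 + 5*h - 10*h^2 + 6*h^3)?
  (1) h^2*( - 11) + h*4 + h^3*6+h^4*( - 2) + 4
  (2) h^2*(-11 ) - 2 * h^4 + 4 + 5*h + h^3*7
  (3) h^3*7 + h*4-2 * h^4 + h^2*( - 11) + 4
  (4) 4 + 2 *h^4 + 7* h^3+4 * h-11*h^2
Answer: 3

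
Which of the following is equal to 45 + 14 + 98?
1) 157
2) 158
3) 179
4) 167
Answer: 1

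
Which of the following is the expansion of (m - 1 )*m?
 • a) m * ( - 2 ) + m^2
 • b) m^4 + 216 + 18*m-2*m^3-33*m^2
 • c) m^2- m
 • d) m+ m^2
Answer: c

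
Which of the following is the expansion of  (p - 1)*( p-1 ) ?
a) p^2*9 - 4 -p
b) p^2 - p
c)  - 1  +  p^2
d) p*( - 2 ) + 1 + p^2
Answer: d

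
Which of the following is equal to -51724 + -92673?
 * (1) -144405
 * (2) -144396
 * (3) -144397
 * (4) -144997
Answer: 3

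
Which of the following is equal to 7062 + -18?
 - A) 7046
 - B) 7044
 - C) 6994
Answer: B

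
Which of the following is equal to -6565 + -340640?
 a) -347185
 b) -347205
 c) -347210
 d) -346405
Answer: b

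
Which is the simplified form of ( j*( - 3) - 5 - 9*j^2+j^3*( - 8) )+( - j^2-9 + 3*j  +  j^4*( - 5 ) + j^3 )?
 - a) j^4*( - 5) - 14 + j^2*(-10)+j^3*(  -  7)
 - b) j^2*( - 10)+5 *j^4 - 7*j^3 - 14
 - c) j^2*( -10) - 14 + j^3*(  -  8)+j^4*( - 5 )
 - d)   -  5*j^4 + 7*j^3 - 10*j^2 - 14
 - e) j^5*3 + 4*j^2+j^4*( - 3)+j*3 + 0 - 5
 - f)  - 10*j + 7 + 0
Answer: a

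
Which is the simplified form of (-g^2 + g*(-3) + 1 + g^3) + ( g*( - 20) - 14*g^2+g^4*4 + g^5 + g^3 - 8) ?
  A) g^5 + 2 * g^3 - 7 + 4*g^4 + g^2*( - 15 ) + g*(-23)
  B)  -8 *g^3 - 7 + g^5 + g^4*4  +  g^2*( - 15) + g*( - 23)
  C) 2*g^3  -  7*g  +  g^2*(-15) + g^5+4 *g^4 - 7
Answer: A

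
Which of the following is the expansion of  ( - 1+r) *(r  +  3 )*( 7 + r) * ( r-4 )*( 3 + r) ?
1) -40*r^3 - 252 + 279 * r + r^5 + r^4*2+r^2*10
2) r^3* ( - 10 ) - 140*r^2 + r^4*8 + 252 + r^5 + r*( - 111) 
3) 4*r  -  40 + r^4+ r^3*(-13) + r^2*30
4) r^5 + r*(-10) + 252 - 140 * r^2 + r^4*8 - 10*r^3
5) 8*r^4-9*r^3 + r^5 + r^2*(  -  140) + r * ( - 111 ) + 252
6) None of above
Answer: 2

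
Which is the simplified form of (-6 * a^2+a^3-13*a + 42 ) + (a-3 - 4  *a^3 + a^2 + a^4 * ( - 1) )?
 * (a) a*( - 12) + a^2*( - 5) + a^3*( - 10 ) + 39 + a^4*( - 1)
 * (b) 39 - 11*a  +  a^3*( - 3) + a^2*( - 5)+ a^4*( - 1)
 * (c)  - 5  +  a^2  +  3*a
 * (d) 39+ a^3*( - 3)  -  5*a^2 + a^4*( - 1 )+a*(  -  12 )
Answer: d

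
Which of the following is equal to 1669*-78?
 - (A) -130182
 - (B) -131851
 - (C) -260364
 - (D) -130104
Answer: A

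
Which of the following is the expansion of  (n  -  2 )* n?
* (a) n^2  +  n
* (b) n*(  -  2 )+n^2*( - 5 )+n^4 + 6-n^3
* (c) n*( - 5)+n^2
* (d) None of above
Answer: d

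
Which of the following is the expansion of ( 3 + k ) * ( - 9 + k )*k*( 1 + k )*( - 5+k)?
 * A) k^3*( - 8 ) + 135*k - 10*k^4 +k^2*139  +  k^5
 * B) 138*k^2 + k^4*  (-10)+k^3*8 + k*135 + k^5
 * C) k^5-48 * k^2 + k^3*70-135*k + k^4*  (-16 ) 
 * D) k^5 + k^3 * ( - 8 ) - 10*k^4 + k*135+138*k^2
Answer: D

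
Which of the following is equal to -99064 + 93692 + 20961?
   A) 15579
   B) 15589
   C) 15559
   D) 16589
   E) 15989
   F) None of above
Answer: B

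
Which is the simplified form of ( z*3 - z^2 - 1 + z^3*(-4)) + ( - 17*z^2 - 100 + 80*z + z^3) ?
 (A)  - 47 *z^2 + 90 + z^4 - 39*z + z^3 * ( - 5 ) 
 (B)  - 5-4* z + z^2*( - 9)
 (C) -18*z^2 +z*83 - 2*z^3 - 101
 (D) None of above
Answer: D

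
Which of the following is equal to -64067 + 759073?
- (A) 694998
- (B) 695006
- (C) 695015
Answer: B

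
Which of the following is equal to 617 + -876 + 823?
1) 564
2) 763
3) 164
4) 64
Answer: 1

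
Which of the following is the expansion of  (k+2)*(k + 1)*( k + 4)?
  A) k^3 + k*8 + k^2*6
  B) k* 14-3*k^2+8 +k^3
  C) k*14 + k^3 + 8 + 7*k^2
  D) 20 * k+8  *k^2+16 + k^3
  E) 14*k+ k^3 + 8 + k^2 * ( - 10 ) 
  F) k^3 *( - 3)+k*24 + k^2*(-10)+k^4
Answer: C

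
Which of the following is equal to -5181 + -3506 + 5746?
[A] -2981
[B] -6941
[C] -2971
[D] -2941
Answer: D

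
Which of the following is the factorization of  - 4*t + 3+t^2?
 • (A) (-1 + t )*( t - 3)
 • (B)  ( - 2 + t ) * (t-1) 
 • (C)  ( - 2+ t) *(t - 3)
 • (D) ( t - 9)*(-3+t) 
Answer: A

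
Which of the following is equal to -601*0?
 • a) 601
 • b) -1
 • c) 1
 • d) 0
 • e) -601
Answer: d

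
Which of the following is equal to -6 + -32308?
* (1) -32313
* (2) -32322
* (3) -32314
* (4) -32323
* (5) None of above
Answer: 3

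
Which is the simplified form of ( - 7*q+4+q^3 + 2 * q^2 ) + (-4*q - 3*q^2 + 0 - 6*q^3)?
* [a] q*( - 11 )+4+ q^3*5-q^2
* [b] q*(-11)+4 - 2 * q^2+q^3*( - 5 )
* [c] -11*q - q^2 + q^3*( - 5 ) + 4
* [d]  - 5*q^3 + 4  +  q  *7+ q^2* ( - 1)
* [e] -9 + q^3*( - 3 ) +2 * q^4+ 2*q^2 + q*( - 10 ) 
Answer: c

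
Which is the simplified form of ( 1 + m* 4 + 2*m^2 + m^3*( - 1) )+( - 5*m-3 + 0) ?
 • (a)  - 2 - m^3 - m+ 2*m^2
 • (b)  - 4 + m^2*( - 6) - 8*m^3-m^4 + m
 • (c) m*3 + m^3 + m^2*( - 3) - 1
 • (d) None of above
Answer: a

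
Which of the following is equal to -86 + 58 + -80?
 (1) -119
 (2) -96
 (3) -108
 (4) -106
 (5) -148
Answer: 3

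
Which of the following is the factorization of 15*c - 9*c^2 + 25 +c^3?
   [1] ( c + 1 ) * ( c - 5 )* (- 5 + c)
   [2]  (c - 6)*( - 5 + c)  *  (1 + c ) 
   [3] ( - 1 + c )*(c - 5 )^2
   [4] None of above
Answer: 1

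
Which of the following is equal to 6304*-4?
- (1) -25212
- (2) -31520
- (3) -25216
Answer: 3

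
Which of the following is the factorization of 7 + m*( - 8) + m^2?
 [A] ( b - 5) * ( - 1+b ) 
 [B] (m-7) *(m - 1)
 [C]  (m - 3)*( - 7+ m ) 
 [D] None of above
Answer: B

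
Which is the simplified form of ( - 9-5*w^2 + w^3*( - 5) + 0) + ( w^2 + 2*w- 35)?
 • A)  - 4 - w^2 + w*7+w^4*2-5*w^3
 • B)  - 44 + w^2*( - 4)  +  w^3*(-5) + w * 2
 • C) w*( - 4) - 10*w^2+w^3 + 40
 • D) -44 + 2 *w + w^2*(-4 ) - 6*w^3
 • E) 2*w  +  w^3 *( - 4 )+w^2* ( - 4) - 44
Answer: B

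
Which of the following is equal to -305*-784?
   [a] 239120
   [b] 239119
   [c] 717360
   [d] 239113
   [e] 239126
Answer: a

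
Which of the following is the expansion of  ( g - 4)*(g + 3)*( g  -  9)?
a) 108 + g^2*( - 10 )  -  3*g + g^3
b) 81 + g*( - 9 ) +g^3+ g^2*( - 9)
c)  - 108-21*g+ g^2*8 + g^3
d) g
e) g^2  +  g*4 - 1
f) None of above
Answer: a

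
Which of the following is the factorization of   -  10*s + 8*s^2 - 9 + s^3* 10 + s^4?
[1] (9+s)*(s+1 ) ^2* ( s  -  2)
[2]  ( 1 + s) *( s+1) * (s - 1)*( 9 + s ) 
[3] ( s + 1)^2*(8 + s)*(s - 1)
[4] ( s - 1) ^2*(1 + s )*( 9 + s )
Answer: 2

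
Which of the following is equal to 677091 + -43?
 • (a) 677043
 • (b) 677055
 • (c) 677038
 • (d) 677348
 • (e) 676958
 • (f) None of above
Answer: f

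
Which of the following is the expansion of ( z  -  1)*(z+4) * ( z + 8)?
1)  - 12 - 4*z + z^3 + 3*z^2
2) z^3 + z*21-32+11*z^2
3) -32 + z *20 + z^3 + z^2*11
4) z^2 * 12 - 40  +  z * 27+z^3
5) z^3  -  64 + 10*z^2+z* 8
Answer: 3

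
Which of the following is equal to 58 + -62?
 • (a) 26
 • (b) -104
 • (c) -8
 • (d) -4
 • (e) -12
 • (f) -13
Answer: d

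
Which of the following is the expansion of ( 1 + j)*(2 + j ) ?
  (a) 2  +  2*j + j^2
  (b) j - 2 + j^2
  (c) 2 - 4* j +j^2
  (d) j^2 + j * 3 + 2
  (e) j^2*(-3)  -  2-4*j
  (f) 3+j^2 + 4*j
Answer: d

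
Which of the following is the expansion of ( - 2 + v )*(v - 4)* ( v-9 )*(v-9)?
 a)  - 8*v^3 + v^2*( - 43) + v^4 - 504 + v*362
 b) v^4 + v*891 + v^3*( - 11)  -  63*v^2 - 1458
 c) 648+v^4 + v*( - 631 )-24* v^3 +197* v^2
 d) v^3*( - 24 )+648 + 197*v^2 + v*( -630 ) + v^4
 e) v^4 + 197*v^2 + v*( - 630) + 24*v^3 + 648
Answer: d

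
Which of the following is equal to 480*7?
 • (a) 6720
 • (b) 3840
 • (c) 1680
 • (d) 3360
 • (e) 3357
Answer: d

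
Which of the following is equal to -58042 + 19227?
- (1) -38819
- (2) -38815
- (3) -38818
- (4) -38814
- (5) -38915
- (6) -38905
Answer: 2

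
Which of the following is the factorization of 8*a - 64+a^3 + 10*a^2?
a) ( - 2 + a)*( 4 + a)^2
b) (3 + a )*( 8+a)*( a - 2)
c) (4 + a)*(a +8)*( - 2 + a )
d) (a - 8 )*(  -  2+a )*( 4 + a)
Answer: c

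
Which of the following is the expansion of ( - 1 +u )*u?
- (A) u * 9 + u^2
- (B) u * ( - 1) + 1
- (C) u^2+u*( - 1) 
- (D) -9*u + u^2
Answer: C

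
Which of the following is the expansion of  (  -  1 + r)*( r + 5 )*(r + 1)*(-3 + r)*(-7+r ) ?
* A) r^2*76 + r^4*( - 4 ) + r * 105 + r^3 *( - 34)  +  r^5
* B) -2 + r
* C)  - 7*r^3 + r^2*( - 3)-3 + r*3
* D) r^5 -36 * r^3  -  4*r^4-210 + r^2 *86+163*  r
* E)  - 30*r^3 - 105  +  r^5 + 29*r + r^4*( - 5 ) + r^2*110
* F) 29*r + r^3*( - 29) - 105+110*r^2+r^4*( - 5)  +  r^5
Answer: E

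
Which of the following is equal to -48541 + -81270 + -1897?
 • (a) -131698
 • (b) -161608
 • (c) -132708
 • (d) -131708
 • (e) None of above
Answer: d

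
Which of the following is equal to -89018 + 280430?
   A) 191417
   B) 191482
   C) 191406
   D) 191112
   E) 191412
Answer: E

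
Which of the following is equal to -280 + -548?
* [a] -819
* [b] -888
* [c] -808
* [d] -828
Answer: d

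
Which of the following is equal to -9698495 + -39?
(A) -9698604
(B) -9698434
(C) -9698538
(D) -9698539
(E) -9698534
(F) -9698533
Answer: E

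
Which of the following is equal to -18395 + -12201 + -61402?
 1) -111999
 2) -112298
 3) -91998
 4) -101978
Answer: 3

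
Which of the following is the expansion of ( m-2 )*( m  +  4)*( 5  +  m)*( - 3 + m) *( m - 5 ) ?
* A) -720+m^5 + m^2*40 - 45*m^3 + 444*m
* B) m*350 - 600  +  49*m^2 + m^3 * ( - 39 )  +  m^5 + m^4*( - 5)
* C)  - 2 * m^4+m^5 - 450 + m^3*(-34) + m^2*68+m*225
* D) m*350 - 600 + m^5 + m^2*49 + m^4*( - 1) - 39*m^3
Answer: D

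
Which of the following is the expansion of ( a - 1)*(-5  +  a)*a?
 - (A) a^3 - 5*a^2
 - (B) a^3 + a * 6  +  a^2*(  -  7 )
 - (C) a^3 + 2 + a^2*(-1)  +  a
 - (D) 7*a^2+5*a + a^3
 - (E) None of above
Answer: E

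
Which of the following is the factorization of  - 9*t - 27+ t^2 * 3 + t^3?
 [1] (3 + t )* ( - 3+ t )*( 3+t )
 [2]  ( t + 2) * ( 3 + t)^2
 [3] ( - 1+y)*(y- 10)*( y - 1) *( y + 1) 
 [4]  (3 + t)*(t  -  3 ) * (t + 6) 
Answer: 1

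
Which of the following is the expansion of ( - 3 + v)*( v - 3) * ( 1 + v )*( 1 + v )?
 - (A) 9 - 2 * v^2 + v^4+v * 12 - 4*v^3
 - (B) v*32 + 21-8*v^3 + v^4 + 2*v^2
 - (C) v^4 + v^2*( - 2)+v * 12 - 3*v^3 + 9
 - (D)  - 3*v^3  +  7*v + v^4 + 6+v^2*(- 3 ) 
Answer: A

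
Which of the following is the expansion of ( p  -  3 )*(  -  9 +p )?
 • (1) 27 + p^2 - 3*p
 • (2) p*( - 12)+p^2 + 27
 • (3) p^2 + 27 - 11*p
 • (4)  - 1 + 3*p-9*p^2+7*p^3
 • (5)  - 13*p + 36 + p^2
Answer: 2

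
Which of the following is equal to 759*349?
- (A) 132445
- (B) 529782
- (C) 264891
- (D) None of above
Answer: C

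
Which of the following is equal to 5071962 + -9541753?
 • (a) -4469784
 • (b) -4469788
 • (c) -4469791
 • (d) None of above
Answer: c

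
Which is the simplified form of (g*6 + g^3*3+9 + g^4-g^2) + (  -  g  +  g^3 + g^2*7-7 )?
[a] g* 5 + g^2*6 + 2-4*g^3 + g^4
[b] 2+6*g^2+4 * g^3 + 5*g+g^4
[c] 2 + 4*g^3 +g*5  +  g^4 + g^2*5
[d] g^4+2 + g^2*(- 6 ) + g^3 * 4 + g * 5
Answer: b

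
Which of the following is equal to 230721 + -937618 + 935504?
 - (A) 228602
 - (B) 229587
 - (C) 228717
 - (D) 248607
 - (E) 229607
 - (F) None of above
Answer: F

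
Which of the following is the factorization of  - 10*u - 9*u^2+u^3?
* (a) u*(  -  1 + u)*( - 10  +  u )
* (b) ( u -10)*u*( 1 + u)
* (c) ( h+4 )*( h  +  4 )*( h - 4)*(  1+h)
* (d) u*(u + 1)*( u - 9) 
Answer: b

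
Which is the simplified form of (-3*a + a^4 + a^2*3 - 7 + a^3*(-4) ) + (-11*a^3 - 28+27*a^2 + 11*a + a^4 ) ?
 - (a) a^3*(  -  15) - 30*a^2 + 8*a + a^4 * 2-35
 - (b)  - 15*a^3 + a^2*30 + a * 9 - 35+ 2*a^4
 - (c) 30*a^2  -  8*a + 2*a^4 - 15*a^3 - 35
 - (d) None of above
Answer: d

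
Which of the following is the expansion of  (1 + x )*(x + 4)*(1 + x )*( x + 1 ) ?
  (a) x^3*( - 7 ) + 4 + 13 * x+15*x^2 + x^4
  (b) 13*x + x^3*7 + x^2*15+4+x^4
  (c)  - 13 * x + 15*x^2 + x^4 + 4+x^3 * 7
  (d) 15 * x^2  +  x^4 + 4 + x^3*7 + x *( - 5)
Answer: b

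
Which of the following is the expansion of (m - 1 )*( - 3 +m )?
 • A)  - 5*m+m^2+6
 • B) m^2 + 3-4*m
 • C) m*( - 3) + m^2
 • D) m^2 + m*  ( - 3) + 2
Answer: B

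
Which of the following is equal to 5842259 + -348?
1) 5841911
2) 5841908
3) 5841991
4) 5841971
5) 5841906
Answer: 1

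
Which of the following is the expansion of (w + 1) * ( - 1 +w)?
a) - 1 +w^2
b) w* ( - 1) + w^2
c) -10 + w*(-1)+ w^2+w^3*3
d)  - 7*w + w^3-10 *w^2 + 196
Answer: a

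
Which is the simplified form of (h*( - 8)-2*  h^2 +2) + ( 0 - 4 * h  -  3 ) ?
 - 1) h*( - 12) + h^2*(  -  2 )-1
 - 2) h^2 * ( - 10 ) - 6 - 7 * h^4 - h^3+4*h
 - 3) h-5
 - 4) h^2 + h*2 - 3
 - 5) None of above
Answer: 1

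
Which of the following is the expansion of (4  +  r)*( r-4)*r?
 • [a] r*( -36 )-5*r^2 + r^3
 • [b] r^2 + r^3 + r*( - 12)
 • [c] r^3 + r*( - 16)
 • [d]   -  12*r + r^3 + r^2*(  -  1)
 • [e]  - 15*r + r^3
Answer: c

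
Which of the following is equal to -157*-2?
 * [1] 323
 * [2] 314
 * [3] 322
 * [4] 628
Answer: 2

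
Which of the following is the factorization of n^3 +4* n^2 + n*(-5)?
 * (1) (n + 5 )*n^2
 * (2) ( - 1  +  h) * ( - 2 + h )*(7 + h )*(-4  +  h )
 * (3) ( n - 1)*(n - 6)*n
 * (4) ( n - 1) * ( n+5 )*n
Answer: 4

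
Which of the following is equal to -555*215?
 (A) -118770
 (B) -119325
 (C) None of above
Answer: B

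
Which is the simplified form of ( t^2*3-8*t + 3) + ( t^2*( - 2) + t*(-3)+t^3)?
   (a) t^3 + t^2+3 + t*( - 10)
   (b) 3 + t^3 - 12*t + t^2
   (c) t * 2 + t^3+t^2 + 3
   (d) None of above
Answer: d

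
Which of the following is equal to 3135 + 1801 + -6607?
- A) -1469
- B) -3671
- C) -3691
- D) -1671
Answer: D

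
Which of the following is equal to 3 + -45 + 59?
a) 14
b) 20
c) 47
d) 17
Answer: d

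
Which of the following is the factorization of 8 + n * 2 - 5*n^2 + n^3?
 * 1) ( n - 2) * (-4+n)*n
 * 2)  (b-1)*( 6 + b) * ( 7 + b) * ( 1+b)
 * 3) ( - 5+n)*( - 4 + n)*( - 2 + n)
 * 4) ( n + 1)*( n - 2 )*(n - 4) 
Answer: 4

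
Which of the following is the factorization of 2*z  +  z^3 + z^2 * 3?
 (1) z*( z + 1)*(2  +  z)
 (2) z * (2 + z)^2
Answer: 1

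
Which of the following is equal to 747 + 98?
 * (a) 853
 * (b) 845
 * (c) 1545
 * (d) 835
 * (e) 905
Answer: b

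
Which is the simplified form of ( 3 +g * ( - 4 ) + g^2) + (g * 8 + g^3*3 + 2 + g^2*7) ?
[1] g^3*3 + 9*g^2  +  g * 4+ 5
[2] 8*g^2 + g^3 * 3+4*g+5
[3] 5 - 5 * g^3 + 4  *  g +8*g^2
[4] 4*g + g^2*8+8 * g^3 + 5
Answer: 2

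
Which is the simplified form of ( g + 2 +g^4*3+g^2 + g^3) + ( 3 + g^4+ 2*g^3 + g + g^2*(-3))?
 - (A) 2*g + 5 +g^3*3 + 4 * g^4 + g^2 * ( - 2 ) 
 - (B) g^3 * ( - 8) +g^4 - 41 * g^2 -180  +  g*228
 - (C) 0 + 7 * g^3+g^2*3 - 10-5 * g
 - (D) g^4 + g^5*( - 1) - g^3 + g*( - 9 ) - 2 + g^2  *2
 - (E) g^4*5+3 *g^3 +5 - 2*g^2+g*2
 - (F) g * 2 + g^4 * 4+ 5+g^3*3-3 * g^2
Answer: A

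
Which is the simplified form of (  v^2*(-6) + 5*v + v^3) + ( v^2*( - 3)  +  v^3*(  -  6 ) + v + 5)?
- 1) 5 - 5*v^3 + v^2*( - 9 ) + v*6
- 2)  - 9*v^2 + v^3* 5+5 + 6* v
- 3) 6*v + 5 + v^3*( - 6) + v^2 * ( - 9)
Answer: 1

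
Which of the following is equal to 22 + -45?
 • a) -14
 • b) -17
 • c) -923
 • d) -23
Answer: d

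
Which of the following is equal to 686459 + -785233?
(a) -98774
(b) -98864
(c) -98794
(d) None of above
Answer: a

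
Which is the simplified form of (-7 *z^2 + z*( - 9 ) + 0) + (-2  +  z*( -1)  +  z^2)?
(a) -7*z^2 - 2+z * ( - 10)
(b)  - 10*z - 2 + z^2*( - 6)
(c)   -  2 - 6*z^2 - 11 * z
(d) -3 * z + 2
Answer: b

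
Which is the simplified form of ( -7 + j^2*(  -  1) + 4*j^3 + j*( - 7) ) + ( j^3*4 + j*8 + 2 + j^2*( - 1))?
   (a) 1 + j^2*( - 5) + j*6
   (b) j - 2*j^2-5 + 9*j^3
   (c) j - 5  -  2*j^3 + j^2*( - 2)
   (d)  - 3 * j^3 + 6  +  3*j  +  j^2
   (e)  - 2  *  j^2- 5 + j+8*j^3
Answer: e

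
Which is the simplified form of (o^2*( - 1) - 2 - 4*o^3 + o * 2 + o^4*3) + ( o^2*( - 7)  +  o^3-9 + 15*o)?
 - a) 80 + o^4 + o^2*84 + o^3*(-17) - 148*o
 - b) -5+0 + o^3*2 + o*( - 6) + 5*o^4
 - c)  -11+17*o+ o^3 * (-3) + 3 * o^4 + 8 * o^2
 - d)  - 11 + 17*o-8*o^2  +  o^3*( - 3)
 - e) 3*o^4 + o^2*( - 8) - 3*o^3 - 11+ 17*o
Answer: e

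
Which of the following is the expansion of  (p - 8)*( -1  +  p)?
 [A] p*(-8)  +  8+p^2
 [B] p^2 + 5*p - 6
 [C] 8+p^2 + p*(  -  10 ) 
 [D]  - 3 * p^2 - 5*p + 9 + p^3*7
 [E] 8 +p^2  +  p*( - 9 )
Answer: E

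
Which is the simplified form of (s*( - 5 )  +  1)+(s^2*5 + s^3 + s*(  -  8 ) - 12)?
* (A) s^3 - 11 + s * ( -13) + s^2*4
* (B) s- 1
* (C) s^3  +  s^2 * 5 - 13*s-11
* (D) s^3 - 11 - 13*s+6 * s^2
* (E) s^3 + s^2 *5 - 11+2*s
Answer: C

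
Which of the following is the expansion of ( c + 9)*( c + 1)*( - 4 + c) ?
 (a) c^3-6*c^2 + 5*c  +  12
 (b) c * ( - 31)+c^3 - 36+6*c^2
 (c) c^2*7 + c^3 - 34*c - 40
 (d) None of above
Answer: b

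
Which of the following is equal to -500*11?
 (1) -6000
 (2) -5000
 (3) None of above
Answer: 3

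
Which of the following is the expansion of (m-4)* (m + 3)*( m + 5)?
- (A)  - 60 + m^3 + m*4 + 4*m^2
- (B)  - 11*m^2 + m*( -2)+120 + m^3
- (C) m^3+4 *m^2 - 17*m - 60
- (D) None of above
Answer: C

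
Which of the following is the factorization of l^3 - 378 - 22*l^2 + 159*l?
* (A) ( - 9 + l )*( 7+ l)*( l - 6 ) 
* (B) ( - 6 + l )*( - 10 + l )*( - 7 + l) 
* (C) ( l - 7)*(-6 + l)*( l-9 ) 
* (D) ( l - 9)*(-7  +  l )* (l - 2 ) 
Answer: C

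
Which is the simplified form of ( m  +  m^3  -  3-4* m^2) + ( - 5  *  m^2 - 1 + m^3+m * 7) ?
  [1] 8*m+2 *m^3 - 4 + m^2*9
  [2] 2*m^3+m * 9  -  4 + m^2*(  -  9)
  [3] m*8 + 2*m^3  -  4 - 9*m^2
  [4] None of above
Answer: 3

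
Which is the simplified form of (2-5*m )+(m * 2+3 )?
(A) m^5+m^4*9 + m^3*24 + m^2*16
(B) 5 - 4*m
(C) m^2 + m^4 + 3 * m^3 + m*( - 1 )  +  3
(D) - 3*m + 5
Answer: D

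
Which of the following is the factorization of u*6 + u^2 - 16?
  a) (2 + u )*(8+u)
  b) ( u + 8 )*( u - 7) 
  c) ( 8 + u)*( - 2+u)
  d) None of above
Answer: c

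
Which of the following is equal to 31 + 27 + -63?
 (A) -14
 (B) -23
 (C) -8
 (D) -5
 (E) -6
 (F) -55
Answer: D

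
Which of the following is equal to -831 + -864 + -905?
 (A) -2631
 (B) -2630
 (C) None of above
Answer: C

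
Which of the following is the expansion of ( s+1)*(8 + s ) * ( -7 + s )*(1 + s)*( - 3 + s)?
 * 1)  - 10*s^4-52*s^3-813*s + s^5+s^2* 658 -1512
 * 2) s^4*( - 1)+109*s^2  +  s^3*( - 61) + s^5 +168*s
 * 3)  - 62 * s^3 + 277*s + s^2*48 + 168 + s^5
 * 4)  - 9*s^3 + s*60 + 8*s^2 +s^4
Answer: 3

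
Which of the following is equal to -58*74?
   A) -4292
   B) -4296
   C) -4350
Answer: A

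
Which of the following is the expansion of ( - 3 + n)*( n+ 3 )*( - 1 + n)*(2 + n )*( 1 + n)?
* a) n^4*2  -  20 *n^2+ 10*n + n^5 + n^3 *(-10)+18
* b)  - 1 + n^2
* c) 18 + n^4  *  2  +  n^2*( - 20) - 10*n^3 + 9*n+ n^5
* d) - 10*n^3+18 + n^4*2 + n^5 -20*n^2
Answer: c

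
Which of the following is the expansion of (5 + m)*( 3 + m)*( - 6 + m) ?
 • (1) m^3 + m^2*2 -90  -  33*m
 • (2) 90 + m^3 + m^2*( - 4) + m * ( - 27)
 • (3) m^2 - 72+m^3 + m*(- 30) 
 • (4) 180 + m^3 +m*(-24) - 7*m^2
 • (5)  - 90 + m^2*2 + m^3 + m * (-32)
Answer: 1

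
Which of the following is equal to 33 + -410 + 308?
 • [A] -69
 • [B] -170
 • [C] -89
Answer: A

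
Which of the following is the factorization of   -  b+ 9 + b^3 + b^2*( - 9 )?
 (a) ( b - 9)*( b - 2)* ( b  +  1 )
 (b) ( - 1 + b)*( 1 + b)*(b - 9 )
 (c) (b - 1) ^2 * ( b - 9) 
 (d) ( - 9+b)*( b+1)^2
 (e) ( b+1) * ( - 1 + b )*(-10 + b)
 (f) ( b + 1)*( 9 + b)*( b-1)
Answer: b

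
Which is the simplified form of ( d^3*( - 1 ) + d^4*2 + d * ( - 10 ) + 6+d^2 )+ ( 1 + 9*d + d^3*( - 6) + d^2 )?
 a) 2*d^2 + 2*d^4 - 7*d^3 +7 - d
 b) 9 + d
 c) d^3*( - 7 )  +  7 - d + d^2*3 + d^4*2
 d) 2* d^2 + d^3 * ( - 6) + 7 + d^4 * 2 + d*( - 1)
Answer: a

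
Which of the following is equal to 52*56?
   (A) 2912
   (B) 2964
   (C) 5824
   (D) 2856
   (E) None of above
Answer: A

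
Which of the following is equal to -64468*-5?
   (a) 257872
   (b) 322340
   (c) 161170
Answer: b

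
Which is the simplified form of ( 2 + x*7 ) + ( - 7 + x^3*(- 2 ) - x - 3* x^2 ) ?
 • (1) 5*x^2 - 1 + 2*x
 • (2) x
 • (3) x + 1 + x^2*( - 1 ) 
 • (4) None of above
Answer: 4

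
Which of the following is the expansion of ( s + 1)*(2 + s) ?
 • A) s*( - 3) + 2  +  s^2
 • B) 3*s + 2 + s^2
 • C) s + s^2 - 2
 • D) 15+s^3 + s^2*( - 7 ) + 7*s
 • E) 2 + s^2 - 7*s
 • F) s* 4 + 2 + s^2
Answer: B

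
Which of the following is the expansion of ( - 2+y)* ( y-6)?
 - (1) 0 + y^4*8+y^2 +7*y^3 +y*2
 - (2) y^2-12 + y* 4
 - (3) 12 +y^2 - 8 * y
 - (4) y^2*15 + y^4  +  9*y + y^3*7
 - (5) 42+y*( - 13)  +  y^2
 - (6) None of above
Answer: 3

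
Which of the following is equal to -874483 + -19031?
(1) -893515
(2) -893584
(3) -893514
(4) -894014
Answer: 3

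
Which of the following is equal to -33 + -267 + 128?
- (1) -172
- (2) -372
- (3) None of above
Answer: 1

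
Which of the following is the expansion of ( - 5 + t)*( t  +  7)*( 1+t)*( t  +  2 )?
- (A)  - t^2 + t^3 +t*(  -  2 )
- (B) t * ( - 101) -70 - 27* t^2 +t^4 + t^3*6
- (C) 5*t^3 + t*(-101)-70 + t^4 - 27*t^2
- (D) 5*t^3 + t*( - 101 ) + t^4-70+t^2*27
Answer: C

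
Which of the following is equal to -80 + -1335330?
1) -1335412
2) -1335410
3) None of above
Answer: 2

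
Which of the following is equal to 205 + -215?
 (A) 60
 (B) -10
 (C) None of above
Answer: B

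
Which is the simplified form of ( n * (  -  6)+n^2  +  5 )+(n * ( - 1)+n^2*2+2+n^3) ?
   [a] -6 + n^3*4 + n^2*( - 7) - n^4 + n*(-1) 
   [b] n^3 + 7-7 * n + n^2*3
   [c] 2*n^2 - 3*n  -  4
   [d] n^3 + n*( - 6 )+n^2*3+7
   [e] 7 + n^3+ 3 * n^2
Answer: b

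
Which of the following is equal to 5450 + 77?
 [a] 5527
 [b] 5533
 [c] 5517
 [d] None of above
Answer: a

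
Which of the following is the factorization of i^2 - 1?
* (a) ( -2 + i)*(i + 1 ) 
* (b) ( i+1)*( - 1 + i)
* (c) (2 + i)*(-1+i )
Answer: b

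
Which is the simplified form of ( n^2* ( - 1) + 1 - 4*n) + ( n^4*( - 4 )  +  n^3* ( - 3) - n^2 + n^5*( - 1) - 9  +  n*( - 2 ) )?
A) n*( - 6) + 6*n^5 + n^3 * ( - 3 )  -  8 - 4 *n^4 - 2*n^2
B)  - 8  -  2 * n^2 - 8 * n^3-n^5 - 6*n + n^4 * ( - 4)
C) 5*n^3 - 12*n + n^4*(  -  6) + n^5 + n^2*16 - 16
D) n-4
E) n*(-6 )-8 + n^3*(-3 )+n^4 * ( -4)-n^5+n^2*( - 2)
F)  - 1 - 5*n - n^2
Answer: E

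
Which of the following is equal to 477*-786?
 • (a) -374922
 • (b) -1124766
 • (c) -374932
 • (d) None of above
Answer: a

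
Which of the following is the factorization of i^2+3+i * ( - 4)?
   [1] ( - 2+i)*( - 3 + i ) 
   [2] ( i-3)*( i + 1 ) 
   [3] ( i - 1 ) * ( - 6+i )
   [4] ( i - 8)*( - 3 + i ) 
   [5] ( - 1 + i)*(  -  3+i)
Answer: 5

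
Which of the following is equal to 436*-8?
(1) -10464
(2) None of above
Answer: 2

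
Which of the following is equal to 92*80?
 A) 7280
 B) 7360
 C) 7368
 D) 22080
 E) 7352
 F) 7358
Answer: B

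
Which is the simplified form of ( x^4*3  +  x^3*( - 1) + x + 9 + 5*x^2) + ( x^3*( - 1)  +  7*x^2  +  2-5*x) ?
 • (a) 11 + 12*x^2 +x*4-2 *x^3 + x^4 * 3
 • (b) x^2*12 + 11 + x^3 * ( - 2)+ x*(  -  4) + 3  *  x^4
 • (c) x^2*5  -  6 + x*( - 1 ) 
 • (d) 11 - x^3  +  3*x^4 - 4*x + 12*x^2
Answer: b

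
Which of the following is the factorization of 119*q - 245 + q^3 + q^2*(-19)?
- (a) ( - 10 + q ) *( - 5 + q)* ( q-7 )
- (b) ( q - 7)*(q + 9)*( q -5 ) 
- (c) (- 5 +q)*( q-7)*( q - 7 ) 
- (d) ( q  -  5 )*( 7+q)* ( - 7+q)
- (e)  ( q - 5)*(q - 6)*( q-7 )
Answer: c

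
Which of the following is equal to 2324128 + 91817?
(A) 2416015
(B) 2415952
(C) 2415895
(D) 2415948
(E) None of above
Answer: E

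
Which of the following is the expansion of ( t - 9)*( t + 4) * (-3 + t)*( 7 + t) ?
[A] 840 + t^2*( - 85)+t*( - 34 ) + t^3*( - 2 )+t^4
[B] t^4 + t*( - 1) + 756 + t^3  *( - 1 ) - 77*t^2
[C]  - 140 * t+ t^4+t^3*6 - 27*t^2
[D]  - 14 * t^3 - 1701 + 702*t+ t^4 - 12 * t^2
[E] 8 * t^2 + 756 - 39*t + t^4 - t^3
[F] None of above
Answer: F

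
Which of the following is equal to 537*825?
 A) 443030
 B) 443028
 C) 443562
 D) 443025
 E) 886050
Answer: D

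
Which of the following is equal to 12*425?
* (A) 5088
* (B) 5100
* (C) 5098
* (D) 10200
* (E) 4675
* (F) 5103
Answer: B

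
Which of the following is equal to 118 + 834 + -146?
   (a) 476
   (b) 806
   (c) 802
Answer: b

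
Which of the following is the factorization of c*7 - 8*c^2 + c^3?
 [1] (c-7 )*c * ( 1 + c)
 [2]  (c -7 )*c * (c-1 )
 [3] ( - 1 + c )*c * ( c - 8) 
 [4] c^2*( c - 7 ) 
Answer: 2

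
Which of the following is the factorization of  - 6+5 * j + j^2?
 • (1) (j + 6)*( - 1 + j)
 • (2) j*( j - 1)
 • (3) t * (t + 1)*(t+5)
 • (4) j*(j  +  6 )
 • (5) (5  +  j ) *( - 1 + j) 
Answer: 1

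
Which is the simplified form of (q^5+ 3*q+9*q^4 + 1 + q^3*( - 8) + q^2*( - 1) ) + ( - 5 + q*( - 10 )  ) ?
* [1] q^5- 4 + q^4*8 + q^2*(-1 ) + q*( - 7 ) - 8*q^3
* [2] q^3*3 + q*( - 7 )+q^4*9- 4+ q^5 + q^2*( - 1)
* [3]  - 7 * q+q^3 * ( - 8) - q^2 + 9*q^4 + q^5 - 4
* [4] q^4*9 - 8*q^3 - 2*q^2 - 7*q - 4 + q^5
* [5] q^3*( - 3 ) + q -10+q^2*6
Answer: 3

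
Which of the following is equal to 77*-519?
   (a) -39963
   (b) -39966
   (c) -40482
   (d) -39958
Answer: a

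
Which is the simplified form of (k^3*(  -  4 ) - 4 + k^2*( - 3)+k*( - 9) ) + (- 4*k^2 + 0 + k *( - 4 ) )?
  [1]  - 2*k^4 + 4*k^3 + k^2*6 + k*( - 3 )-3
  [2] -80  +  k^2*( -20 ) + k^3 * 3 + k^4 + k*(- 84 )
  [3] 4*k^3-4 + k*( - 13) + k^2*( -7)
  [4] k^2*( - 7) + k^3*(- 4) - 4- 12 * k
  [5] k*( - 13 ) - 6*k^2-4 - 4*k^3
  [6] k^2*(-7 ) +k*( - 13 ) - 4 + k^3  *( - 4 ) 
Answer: 6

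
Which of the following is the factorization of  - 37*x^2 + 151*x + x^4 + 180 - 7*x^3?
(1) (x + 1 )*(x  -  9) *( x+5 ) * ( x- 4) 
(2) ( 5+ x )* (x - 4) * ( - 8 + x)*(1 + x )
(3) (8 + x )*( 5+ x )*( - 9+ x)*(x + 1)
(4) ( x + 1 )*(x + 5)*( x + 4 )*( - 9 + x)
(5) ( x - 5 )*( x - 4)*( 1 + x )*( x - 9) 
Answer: 1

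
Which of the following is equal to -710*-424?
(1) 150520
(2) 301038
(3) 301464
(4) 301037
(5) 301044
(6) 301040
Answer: 6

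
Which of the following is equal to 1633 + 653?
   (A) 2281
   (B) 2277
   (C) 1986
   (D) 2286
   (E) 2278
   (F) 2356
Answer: D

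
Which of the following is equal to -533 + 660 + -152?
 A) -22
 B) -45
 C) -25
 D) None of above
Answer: C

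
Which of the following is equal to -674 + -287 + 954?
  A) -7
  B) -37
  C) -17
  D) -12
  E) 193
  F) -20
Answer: A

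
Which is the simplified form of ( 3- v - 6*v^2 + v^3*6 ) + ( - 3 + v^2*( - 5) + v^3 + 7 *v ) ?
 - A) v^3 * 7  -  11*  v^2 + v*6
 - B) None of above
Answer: A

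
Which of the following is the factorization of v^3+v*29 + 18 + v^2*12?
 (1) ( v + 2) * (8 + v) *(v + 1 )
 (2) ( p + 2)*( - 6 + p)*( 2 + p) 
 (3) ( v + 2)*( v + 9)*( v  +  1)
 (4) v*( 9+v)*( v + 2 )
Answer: 3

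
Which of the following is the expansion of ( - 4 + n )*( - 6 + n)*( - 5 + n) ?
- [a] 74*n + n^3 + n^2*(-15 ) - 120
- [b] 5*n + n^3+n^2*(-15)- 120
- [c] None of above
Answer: a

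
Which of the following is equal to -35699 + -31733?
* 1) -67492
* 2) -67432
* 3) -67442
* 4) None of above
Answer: 2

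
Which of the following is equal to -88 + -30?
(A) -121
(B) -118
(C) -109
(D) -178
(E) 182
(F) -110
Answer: B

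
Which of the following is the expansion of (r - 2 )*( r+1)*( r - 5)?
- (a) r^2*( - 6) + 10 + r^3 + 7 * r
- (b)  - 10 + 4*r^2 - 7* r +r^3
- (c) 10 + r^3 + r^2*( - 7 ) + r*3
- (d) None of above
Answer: d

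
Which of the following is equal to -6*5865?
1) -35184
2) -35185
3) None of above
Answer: 3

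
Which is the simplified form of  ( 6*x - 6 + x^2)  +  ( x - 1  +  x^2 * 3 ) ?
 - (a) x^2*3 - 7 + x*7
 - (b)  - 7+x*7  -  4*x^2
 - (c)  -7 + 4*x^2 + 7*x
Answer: c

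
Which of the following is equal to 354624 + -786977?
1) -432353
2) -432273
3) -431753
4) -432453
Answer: 1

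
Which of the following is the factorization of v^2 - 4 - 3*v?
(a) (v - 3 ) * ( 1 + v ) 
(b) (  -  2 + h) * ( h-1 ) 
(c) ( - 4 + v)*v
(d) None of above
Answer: d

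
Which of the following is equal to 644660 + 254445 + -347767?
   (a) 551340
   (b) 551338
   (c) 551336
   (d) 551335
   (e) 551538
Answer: b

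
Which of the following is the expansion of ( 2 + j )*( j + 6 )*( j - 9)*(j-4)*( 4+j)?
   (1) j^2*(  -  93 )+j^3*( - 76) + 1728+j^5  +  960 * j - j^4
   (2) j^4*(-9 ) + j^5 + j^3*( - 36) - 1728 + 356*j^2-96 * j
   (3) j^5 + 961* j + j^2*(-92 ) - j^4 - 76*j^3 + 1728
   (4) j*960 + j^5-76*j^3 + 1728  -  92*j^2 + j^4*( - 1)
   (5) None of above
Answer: 4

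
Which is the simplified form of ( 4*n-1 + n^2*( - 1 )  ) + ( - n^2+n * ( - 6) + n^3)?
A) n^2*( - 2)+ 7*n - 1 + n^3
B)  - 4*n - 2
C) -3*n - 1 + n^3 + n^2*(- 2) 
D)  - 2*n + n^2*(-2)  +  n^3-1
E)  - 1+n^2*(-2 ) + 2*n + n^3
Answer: D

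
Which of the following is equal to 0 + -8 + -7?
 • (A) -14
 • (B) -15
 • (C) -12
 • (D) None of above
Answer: B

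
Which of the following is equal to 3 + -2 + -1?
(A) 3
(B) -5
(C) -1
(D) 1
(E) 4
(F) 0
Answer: F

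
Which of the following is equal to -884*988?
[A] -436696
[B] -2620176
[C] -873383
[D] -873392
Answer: D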